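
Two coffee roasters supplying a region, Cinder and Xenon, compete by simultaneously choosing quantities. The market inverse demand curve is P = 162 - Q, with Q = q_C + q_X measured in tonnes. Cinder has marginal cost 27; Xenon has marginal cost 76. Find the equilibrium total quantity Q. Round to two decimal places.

73.67

Cinder's profit: π_C = (162 - Q)q_C - (27q_C). Setting ∂π_C/∂q_C = 0: 135 - 2q_C - (q_X) = 0.
Xenon's first-order condition: 86 - 2q_X - (q_C) = 0.
Best responses: q_C = (135 - q_X)/2, q_X = (86 - q_C)/2.
Substituting one into the other gives q_C = 184/3 and q_X = 37/3.
Total output Q = 184/3 + 37/3 = 221/3.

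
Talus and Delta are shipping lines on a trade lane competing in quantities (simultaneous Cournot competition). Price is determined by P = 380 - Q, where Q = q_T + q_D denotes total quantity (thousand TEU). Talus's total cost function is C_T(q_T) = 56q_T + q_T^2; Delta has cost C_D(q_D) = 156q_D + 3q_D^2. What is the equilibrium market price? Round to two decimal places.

Talus's profit: π_T = (380 - Q)q_T - (56q_T + q_T²). Setting ∂π_T/∂q_T = 0: 324 - 4q_T - (q_D) = 0.
Delta's profit: π_D = (380 - Q)q_D - (156q_D + 3q_D²). Setting ∂π_D/∂q_D = 0: 224 - 8q_D - (q_T) = 0.
Best responses: q_T = (324 - q_D)/4, q_D = (224 - q_T)/8.
Substituting one into the other gives q_T = 76.3871 and q_D = 572/31.
Total output Q = 94.8387, so price P = 380 - 94.8387 = 285.1613.

285.16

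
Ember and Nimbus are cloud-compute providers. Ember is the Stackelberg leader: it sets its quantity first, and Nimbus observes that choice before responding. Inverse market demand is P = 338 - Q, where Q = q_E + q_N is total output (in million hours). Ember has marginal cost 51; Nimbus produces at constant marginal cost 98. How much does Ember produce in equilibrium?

The follower Nimbus best-responds to any q_E: π_N = (338 - Q)q_N - 98q_N.
Setting the follower's marginal profit to zero, 240 - q_E - 2q_N = 0, i.e. q_N = (240 - q_E)/2.
The leader anticipates this reaction. Substituting into P = 338 - Q gives P = 218 - (1/2)q_E, so π_E = (218 - (1/2)q_E)q_E - 51q_E.
The leader's first-order condition 167 - q_E = 0 yields q_E = 167.
Then q_N = (240 - 167)/2 = 73/2.

167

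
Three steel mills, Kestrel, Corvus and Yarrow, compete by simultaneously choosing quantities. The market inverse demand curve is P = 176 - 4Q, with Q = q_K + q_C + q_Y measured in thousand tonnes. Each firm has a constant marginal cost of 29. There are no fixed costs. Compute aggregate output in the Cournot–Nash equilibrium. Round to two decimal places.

27.56

A representative firm's profit is π_i = q_i(176 - 4Q) - 29q_i.
First-order condition (treating rivals' output as given): 147 - 8q_i - 4·Σ_{j≠i} q_j = 0.
By symmetry each firm produces the same amount; substituting Σ_{j≠i} q_j = 2q_i yields q_i = 147/16.
Total output Q = 147/16 + 147/16 + 147/16 = 441/16.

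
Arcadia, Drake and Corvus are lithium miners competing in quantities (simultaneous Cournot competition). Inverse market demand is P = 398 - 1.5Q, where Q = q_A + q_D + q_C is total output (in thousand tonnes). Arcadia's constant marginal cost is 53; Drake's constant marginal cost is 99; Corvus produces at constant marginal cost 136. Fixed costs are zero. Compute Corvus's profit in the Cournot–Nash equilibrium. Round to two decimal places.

Arcadia's profit: π_A = (398 - 1.5Q)q_A - (53q_A). Setting ∂π_A/∂q_A = 0: 345 - 3q_A - (3/2)(q_D + q_C) = 0.
Drake's first-order condition: 299 - 3q_D - (3/2)(q_A + q_C) = 0.
Corvus's first-order condition: 262 - 3q_C - (3/2)(q_A + q_D) = 0.
Adding the 3 first-order conditions: 906 − 6Q = 0, so Q = 151.
Back-substituting: q_A = (345 − 453/2)/(3/2) = 79, q_D = (299 − 453/2)/(3/2) = 145/3, q_C = (262 − 453/2)/(3/2) = 71/3.
Price P = 398 - (3/2)·151 = 343/2.
Corvus's profit: (343/2 - 136)·(71/3) = 840.1667.

840.17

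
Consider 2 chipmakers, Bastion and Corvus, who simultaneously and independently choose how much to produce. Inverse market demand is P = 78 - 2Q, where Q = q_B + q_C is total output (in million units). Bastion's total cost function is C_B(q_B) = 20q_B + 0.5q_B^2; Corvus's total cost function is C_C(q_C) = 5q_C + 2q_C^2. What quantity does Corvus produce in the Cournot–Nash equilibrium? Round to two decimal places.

Bastion's profit: π_B = (78 - 2Q)q_B - (20q_B + (1/2)q_B²). Setting ∂π_B/∂q_B = 0: 58 - 5q_B - 2(q_C) = 0.
Corvus's profit: π_C = (78 - 2Q)q_C - (5q_C + 2q_C²). Setting ∂π_C/∂q_C = 0: 73 - 8q_C - 2(q_B) = 0.
Best responses: q_B = (58 - 2q_C)/5, q_C = (73 - 2q_B)/8.
Substituting one into the other gives q_B = 53/6 and q_C = 83/12.

6.92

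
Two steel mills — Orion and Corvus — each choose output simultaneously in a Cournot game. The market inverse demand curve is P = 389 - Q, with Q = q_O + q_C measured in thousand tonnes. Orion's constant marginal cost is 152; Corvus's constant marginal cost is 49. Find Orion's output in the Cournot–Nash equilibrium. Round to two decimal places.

Orion's profit: π_O = (389 - Q)q_O - (152q_O). Setting ∂π_O/∂q_O = 0: 237 - 2q_O - (q_C) = 0.
Corvus's profit: π_C = (389 - Q)q_C - (49q_C). Setting ∂π_C/∂q_C = 0: 340 - 2q_C - (q_O) = 0.
Rearranging gives the reaction functions q_O = (237 - q_C)/2 and q_C = (340 - q_O)/2.
Solving the pair: q_O = 134/3, q_C = 443/3.

44.67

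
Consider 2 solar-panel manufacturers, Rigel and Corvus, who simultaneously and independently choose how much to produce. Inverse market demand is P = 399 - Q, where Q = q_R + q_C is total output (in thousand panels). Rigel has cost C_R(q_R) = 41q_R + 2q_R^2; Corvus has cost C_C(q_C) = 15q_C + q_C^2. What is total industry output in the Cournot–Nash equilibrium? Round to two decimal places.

130.17

Rigel's profit: π_R = (399 - Q)q_R - (41q_R + 2q_R²). Setting ∂π_R/∂q_R = 0: 358 - 6q_R - (q_C) = 0.
Corvus's first-order condition: 384 - 4q_C - (q_R) = 0.
Rearranging gives the reaction functions q_R = (358 - q_C)/6 and q_C = (384 - q_R)/4.
Substituting one into the other gives q_R = 1048/23 and q_C = 1946/23.
Total output Q = 1048/23 + 1946/23 = 130.1739.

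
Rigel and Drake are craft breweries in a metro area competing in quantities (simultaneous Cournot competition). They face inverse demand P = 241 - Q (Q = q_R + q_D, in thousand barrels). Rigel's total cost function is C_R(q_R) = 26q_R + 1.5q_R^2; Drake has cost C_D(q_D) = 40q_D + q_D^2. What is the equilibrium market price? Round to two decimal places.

Rigel's profit: π_R = (241 - Q)q_R - (26q_R + (3/2)q_R²). Setting ∂π_R/∂q_R = 0: 215 - 5q_R - (q_D) = 0.
Drake's first-order condition: 201 - 4q_D - (q_R) = 0.
So q_R = (215 - q_D)/5 and q_D = (201 - q_R)/4.
Solving the pair: q_R = 659/19, q_D = 790/19.
Total output Q = 1449/19, so price P = 241 - 1449/19 = 164.7368.

164.74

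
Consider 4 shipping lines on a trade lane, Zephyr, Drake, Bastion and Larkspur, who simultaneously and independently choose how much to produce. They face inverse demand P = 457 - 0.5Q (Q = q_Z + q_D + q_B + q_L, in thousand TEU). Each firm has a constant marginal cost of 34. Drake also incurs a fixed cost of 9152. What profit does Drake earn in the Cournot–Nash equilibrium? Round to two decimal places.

5162.32

Each firm earns π_i = (457 - 0.5Q)q_i - 34q_i.
First-order condition (treating rivals' output as given): 423 - q_i - (1/2)·Σ_{j≠i} q_j = 0.
By symmetry each firm produces the same amount; substituting Σ_{j≠i} q_j = 3q_i yields q_i = 423/(5/2) = 846/5.
Price P = 457 - (1/2)·676.8000 = 593/5.
Drake's profit: (593/5 - 34)·(846/5) - 9152 = 5162.3200.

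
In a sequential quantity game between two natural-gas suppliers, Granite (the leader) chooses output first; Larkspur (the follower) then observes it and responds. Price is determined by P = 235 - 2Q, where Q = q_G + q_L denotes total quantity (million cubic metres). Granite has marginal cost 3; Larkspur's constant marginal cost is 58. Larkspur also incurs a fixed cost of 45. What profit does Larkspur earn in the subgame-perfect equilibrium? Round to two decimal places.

95.28

Solve by backward induction. Given q_G, the follower Larkspur maximises π_L = (235 - 2q_G - 2q_L)q_L - 58q_L.
∂π_L/∂q_L = 177 - 2q_G - 4q_L = 0 gives the reaction function q_L = (177 - 2q_G)/4.
The leader anticipates this reaction. Substituting into P = 235 - 2Q gives P = 293/2 - q_G, so π_G = (293/2 - q_G)q_G - 3q_G.
Leader FOC: 287/2 - 2q_G = 0, so q_G = 287/4.
Then q_L = (177 - 2·(287/4))/4 = 67/8.
Price P = 235 - 2·(641/8) = 299/4.
Larkspur's profit: (299/4 - 58)·(67/8) - 45 = 95.2813.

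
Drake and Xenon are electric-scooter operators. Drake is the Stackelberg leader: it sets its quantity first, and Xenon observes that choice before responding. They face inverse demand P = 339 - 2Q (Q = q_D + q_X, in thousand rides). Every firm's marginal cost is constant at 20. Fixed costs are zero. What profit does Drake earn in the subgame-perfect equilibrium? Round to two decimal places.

6360.06

The follower Xenon best-responds to any q_D: π_X = (339 - 2Q)q_X - 20q_X.
∂π_X/∂q_X = 319 - 2q_D - 4q_X = 0 gives the reaction function q_X = (319 - 2q_D)/4.
The leader anticipates this reaction. Substituting into P = 339 - 2Q gives P = 359/2 - q_D, so π_D = (359/2 - q_D)q_D - 20q_D.
Maximising: ∂π_D/∂q_D = 319/2 - 2q_D = 0, giving q_D = 319/4.
Then q_X = (319 - 2·(319/4))/4 = 319/8.
Price P = 339 - 2·(957/8) = 399/4.
Drake's profit: (399/4 - 20)·(319/4) = 6360.0625.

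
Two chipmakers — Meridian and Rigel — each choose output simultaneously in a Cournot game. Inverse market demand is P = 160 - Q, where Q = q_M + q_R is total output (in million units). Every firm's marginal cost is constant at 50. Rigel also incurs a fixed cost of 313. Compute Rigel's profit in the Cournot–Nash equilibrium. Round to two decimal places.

1031.44

Each firm earns π_i = (160 - Q)q_i - 50q_i.
First-order condition (treating rivals' output as given): 110 - 2q_i - q_j = 0.
By symmetry each firm produces the same amount; substituting q_j = q_i yields q_i = 110/3.
Price P = 160 - 220/3 = 260/3.
Rigel's profit: (260/3 - 50)·(110/3) - 313 = 1031.4444.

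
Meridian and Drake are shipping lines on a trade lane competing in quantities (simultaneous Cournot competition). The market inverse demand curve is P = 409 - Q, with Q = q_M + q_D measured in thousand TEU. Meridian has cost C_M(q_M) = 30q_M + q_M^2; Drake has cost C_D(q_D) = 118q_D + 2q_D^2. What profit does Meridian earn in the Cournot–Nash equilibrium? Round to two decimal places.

14866.88

Meridian's profit: π_M = (409 - Q)q_M - (30q_M + q_M²). Setting ∂π_M/∂q_M = 0: 379 - 4q_M - (q_D) = 0.
Drake's profit: π_D = (409 - Q)q_D - (118q_D + 2q_D²). Setting ∂π_D/∂q_D = 0: 291 - 6q_D - (q_M) = 0.
So q_M = (379 - q_D)/4 and q_D = (291 - q_M)/6.
Substituting one into the other gives q_M = 1983/23 and q_D = 785/23.
Price P = 409 - 120.3478 = 288.6522.
Meridian's profit: 288.6522·(1983/23) - 30·(1983/23) - (1983/23)² = 14866.8771.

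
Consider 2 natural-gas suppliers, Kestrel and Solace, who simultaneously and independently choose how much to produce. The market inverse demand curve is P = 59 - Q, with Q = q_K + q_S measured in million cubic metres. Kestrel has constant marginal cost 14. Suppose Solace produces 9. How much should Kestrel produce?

18

With the rival's output fixed at 9, Kestrel's profit is π_K = (59 - 9 - q_K)q_K - (14q_K) = (50 - q_K)q_K - (14q_K).
∂π_K/∂q_K = 36 - 2q_K = 0, so q_K = 18.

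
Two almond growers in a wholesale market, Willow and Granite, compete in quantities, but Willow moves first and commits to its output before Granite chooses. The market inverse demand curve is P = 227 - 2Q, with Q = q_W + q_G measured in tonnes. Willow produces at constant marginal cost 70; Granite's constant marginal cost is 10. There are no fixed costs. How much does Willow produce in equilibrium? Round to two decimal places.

24.25

Solve by backward induction. Given q_W, the follower Granite maximises π_G = (227 - 2q_W - 2q_G)q_G - 10q_G.
∂π_G/∂q_G = 217 - 2q_W - 4q_G = 0 gives the reaction function q_G = (217 - 2q_W)/4.
Willow substitutes q_G(q_W) into its own profit: π_W = q_W(227 - 2q_W - (217 - 2q_W)/2) - 70q_W = (237/2 - q_W)q_W - 70q_W.
The leader's first-order condition 97/2 - 2q_W = 0 yields q_W = 97/4.
Then q_G = (217 - 2·(97/4))/4 = 337/8.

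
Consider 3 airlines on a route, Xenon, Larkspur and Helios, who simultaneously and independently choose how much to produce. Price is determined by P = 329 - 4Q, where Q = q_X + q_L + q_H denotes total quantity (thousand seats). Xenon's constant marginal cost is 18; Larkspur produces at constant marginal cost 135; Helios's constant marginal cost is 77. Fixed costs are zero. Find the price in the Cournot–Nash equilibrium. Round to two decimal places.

Xenon's profit: π_X = (329 - 4Q)q_X - (18q_X). Setting ∂π_X/∂q_X = 0: 311 - 8q_X - 4(q_L + q_H) = 0.
Larkspur's first-order condition: 194 - 8q_L - 4(q_X + q_H) = 0.
Helios's profit: π_H = (329 - 4Q)q_H - (77q_H). Setting ∂π_H/∂q_H = 0: 252 - 8q_H - 4(q_X + q_L) = 0.
Adding the 3 conditions: 757 − 8Q − 8Q = 0, i.e. Q = 757/16.
Back-substituting: q_X = (311 − 757/4)/4 = 487/16, q_L = (194 − 757/4)/4 = 19/16, q_H = (252 − 757/4)/4 = 251/16.
Total output Q = 757/16, so price P = 329 - 4·(757/16) = 559/4.

139.75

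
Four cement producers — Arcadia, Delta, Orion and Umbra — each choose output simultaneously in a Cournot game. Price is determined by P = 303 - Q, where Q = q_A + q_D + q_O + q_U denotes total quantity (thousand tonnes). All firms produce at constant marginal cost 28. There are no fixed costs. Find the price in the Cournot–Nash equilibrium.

83

A representative firm's profit is π_i = q_i(303 - Q) - 28q_i.
First-order condition (treating rivals' output as given): 275 - 2q_i - Σ_{j≠i} q_j = 0.
With identical firms every q_j equals q_i, so Σ_{j≠i} q_j = 3q_i and 275 = 5q_i, giving q_i = 55.
Total output Q = 220, so price P = 303 - 220 = 83.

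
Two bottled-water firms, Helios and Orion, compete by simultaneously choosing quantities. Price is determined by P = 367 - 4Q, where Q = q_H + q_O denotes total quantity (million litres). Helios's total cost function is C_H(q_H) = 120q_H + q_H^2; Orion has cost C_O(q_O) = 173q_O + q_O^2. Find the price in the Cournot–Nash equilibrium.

Helios's profit: π_H = (367 - 4Q)q_H - (120q_H + q_H²). Setting ∂π_H/∂q_H = 0: 247 - 10q_H - 4(q_O) = 0.
Orion's first-order condition: 194 - 10q_O - 4(q_H) = 0.
Best responses: q_H = (247 - 4q_O)/10, q_O = (194 - 4q_H)/10.
Substituting one into the other gives q_H = 121/6 and q_O = 34/3.
Total output Q = 63/2, so price P = 367 - 4·(63/2) = 241.

241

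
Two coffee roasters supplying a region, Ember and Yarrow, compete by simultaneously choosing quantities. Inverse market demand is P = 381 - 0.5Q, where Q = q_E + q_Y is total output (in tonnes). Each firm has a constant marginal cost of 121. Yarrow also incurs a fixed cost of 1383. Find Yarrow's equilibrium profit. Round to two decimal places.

Each firm earns π_i = (381 - 0.5Q)q_i - 121q_i.
First-order condition (treating rivals' output as given): 260 - q_i - (1/2)q_j = 0.
By symmetry each firm produces the same amount; substituting q_j = q_i yields q_i = 260/(3/2) = 520/3.
Price P = 381 - (1/2)·(1040/3) = 623/3.
Yarrow's profit: (623/3 - 121)·(520/3) - 1383 = 13639.2222.

13639.22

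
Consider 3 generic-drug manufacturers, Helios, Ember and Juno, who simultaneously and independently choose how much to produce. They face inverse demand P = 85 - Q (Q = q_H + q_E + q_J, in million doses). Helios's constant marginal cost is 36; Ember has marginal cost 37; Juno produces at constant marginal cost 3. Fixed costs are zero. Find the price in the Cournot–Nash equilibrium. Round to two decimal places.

40.25

Helios's profit: π_H = (85 - Q)q_H - (36q_H). Setting ∂π_H/∂q_H = 0: 49 - 2q_H - (q_E + q_J) = 0.
Ember's profit: π_E = (85 - Q)q_E - (37q_E). Setting ∂π_E/∂q_E = 0: 48 - 2q_E - (q_H + q_J) = 0.
Juno's first-order condition: 82 - 2q_J - (q_H + q_E) = 0.
Adding the 3 first-order conditions: 179 − 4Q = 0, so Q = 179/4.
Back-substituting: q_H = (49 − 179/4) = 17/4, q_E = (48 − 179/4) = 13/4, q_J = (82 − 179/4) = 149/4.
Total output Q = 179/4, so price P = 85 - 179/4 = 161/4.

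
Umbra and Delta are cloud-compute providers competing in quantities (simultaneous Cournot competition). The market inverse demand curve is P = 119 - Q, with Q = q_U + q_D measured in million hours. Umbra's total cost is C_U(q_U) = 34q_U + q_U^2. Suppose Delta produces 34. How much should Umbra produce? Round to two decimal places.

With the rival's output fixed at 34, Umbra's profit is π_U = (119 - 34 - q_U)q_U - (34q_U + q_U²) = (85 - q_U)q_U - (34q_U + q_U²).
∂π_U/∂q_U = 51 - 4q_U = 0, so q_U = 51/4.

12.75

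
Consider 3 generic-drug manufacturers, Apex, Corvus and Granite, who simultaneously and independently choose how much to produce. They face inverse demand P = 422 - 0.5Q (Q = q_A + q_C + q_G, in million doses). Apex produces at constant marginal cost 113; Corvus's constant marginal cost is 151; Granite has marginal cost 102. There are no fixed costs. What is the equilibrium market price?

Apex's profit: π_A = (422 - 0.5Q)q_A - (113q_A). Setting ∂π_A/∂q_A = 0: 309 - q_A - (1/2)(q_C + q_G) = 0.
Corvus's profit: π_C = (422 - 0.5Q)q_C - (151q_C). Setting ∂π_C/∂q_C = 0: 271 - q_C - (1/2)(q_A + q_G) = 0.
Granite's profit: π_G = (422 - 0.5Q)q_G - (102q_G). Setting ∂π_G/∂q_G = 0: 320 - q_G - (1/2)(q_A + q_C) = 0.
Adding the 3 first-order conditions: 900 − 2Q = 0, so Q = 450.
Back-substituting: q_A = (309 − 225)/(1/2) = 168, q_C = (271 − 225)/(1/2) = 92, q_G = (320 − 225)/(1/2) = 190.
Total output Q = 450, so price P = 422 - (1/2)·450 = 197.

197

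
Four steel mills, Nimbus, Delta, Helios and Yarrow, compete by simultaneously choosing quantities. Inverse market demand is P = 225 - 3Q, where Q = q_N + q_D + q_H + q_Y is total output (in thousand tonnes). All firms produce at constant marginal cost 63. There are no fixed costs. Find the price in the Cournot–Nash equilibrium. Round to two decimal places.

95.40

A representative firm's profit is π_i = q_i(225 - 3Q) - 63q_i.
Setting ∂π_i/∂q_i = 0 with rivals' quantities fixed: 162 - 6q_i - 3·Σ_{j≠i} q_j = 0.
With identical firms every q_j equals q_i, so Σ_{j≠i} q_j = 3q_i and 162 = 15q_i, giving q_i = 54/5.
Total output Q = 216/5, so price P = 225 - 3·(216/5) = 477/5.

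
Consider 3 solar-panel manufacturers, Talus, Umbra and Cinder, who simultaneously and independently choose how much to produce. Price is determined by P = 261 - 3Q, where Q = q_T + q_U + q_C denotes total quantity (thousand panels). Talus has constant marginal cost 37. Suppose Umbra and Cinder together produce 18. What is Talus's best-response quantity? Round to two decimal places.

28.33

With rivals' combined output fixed at 18, Talus's profit is π_T = (261 - 3·18 - 3q_T)q_T - (37q_T) = (207 - 3q_T)q_T - (37q_T).
∂π_T/∂q_T = 170 - 6q_T = 0, so q_T = 85/3.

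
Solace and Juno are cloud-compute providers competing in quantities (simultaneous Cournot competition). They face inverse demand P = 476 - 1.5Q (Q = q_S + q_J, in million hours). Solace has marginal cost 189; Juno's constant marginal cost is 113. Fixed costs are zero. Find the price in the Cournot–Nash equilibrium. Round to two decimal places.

Solace's profit: π_S = (476 - 1.5Q)q_S - (189q_S). Setting ∂π_S/∂q_S = 0: 287 - 3q_S - (3/2)(q_J) = 0.
Juno's profit: π_J = (476 - 1.5Q)q_J - (113q_J). Setting ∂π_J/∂q_J = 0: 363 - 3q_J - (3/2)(q_S) = 0.
Rearranging gives the reaction functions q_S = (287 - (3/2)q_J)/3 and q_J = (363 - (3/2)q_S)/3.
Solving the pair: q_S = 422/9, q_J = 878/9.
Total output Q = 1300/9, so price P = 476 - (3/2)·(1300/9) = 778/3.

259.33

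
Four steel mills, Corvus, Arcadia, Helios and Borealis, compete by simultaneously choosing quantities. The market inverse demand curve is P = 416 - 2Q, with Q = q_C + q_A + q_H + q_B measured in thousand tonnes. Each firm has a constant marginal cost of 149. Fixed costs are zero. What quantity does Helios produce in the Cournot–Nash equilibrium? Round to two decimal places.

Each firm earns π_i = (416 - 2Q)q_i - 149q_i.
Setting ∂π_i/∂q_i = 0 with rivals' quantities fixed: 267 - 4q_i - 2·Σ_{j≠i} q_j = 0.
By symmetry each firm produces the same amount; substituting Σ_{j≠i} q_j = 3q_i yields q_i = 267/10.

26.70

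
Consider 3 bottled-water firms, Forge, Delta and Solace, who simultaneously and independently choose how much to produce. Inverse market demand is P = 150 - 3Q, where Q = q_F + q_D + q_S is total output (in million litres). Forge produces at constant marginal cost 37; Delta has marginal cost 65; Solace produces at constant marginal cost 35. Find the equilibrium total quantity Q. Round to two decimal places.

Forge's profit: π_F = (150 - 3Q)q_F - (37q_F). Setting ∂π_F/∂q_F = 0: 113 - 6q_F - 3(q_D + q_S) = 0.
Delta's first-order condition: 85 - 6q_D - 3(q_F + q_S) = 0.
Solace's profit: π_S = (150 - 3Q)q_S - (35q_S). Setting ∂π_S/∂q_S = 0: 115 - 6q_S - 3(q_F + q_D) = 0.
Adding the 3 conditions: 313 − 6Q − 6Q = 0, i.e. Q = 313/12.
Back-substituting: q_F = (113 − 313/4)/3 = 139/12, q_D = (85 − 313/4)/3 = 9/4, q_S = (115 − 313/4)/3 = 49/4.
Total output Q = 139/12 + 9/4 + 49/4 = 313/12.

26.08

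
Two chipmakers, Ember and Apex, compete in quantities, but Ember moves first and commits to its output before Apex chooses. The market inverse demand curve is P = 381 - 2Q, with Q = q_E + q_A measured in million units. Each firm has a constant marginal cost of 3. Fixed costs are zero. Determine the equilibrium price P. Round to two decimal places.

97.50

The follower Apex best-responds to any q_E: π_A = (381 - 2Q)q_A - 3q_A.
Setting the follower's marginal profit to zero, 378 - 2q_E - 4q_A = 0, i.e. q_A = (378 - 2q_E)/4.
Ember substitutes q_A(q_E) into its own profit: π_E = q_E(381 - 2q_E - (378 - 2q_E)/2) - 3q_E = (192 - q_E)q_E - 3q_E.
Maximising: ∂π_E/∂q_E = 189 - 2q_E = 0, giving q_E = 189/2.
Then q_A = (378 - 2·(189/2))/4 = 189/4.
Total output Q = 567/4, so price P = 381 - 2·(567/4) = 195/2.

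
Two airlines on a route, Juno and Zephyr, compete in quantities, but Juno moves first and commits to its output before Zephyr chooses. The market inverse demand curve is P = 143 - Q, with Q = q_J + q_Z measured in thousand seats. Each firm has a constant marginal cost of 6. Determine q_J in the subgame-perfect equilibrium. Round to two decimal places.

68.50

Solve by backward induction. Given q_J, the follower Zephyr maximises π_Z = (143 - q_J - q_Z)q_Z - 6q_Z.
Setting the follower's marginal profit to zero, 137 - q_J - 2q_Z = 0, i.e. q_Z = (137 - q_J)/2.
The leader anticipates this reaction. Substituting into P = 143 - Q gives P = 149/2 - (1/2)q_J, so π_J = (149/2 - (1/2)q_J)q_J - 6q_J.
Maximising: ∂π_J/∂q_J = 137/2 - q_J = 0, giving q_J = 137/2.
Then q_Z = (137 - 137/2)/2 = 137/4.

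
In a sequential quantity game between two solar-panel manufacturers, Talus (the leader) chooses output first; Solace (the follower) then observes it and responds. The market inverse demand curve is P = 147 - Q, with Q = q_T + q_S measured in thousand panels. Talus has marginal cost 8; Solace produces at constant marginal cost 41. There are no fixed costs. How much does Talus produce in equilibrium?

86

The follower Solace best-responds to any q_T: π_S = (147 - Q)q_S - 41q_S.
∂π_S/∂q_S = 106 - q_T - 2q_S = 0 gives the reaction function q_S = (106 - q_T)/2.
The leader anticipates this reaction. Substituting into P = 147 - Q gives P = 94 - (1/2)q_T, so π_T = (94 - (1/2)q_T)q_T - 8q_T.
Leader FOC: 86 - q_T = 0, so q_T = 86.
Then q_S = (106 - 86)/2 = 10.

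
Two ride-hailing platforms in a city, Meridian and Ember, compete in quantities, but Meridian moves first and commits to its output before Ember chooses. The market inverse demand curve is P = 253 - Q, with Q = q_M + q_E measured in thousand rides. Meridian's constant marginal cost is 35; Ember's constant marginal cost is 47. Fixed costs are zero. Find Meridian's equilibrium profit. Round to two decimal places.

6612.50

The follower Ember best-responds to any q_M: π_E = (253 - Q)q_E - 47q_E.
∂π_E/∂q_E = 206 - q_M - 2q_E = 0 gives the reaction function q_E = (206 - q_M)/2.
The leader anticipates this reaction. Substituting into P = 253 - Q gives P = 150 - (1/2)q_M, so π_M = (150 - (1/2)q_M)q_M - 35q_M.
The leader's first-order condition 115 - q_M = 0 yields q_M = 115.
Then q_E = (206 - 115)/2 = 91/2.
Price P = 253 - 321/2 = 185/2.
Meridian's profit: (185/2 - 35)·115 = 6612.5000.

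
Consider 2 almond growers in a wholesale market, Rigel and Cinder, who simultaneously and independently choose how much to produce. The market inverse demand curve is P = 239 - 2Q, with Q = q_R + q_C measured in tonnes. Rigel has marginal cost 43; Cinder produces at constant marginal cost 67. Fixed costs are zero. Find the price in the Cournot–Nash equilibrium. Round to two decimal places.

Rigel's profit: π_R = (239 - 2Q)q_R - (43q_R). Setting ∂π_R/∂q_R = 0: 196 - 4q_R - 2(q_C) = 0.
Cinder's profit: π_C = (239 - 2Q)q_C - (67q_C). Setting ∂π_C/∂q_C = 0: 172 - 4q_C - 2(q_R) = 0.
So q_R = (196 - 2q_C)/4 and q_C = (172 - 2q_R)/4.
Substituting one into the other gives q_R = 110/3 and q_C = 74/3.
Total output Q = 184/3, so price P = 239 - 2·(184/3) = 349/3.

116.33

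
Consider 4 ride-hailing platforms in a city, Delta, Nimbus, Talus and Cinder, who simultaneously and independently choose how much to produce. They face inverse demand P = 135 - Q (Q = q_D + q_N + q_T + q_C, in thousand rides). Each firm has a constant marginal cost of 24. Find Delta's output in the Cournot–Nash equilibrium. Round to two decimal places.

22.20

A representative firm's profit is π_i = q_i(135 - Q) - 24q_i.
First-order condition (treating rivals' output as given): 111 - 2q_i - Σ_{j≠i} q_j = 0.
By symmetry each firm produces the same amount; substituting Σ_{j≠i} q_j = 3q_i yields q_i = 111/5.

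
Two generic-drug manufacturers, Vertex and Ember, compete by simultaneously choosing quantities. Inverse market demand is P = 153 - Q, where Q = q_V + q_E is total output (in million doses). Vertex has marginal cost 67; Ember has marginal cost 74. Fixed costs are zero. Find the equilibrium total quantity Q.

55

Vertex's profit: π_V = (153 - Q)q_V - (67q_V). Setting ∂π_V/∂q_V = 0: 86 - 2q_V - (q_E) = 0.
Ember's profit: π_E = (153 - Q)q_E - (74q_E). Setting ∂π_E/∂q_E = 0: 79 - 2q_E - (q_V) = 0.
So q_V = (86 - q_E)/2 and q_E = (79 - q_V)/2.
Substituting one into the other gives q_V = 31 and q_E = 24.
Total output Q = 31 + 24 = 55.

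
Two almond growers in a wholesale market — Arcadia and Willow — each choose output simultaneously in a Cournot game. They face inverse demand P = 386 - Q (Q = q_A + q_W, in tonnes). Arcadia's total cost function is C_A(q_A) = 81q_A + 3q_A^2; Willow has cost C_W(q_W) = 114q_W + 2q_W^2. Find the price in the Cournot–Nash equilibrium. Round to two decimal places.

Arcadia's profit: π_A = (386 - Q)q_A - (81q_A + 3q_A²). Setting ∂π_A/∂q_A = 0: 305 - 8q_A - (q_W) = 0.
Willow's profit: π_W = (386 - Q)q_W - (114q_W + 2q_W²). Setting ∂π_W/∂q_W = 0: 272 - 6q_W - (q_A) = 0.
Rearranging gives the reaction functions q_A = (305 - q_W)/8 and q_W = (272 - q_A)/6.
Substituting one into the other gives q_A = 1558/47 and q_W = 1871/47.
Total output Q = 72.9574, so price P = 386 - 72.9574 = 313.0426.

313.04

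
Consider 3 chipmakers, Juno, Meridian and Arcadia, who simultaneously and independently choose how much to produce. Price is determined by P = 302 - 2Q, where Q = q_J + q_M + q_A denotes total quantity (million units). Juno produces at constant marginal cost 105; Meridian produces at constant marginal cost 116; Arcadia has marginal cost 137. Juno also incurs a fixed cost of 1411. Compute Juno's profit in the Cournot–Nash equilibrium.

389

Juno's profit: π_J = (302 - 2Q)q_J - (105q_J). Setting ∂π_J/∂q_J = 0: 197 - 4q_J - 2(q_M + q_A) = 0.
Meridian's profit: π_M = (302 - 2Q)q_M - (116q_M). Setting ∂π_M/∂q_M = 0: 186 - 4q_M - 2(q_J + q_A) = 0.
Arcadia's first-order condition: 165 - 4q_A - 2(q_J + q_M) = 0.
Adding the 3 conditions: 548 − 4Q − 4Q = 0, i.e. Q = 137/2.
Back-substituting: q_J = (197 − 137)/2 = 30, q_M = (186 − 137)/2 = 49/2, q_A = (165 − 137)/2 = 14.
Price P = 302 - 2·(137/2) = 165.
Juno's profit: (165 - 105)·30 - 1411 = 389.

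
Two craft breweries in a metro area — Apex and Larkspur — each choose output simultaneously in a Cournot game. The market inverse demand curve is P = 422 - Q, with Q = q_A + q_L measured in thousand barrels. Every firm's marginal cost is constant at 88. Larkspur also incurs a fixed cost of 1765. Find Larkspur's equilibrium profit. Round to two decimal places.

A representative firm's profit is π_i = q_i(422 - Q) - 88q_i.
First-order condition (treating rivals' output as given): 334 - 2q_i - q_j = 0.
By symmetry each firm produces the same amount; substituting q_j = q_i yields q_i = 334/3.
Price P = 422 - 668/3 = 598/3.
Larkspur's profit: (598/3 - 88)·(334/3) - 1765 = 10630.1111.

10630.11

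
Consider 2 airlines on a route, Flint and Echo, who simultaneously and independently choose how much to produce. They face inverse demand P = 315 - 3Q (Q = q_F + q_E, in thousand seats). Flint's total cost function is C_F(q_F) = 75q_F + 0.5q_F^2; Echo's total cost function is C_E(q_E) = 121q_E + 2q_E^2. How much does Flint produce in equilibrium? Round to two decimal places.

Flint's profit: π_F = (315 - 3Q)q_F - (75q_F + (1/2)q_F²). Setting ∂π_F/∂q_F = 0: 240 - 7q_F - 3(q_E) = 0.
Echo's first-order condition: 194 - 10q_E - 3(q_F) = 0.
So q_F = (240 - 3q_E)/7 and q_E = (194 - 3q_F)/10.
Substituting one into the other gives q_F = 1818/61 and q_E = 638/61.

29.80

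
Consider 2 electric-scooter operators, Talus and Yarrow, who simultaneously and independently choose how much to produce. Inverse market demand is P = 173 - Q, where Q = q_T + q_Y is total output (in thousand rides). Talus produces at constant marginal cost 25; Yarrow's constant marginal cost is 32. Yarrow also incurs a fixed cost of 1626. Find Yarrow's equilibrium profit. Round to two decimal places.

369.11

Talus's profit: π_T = (173 - Q)q_T - (25q_T). Setting ∂π_T/∂q_T = 0: 148 - 2q_T - (q_Y) = 0.
Yarrow's profit: π_Y = (173 - Q)q_Y - (32q_Y). Setting ∂π_Y/∂q_Y = 0: 141 - 2q_Y - (q_T) = 0.
So q_T = (148 - q_Y)/2 and q_Y = (141 - q_T)/2.
Solving the pair: q_T = 155/3, q_Y = 134/3.
Price P = 173 - 289/3 = 230/3.
Yarrow's profit: (230/3 - 32)·(134/3) - 1626 = 369.1111.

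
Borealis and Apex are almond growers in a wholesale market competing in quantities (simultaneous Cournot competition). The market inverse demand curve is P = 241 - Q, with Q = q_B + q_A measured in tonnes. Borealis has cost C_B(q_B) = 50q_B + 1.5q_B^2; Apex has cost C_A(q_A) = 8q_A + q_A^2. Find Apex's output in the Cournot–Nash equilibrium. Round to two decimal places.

51.26

Borealis's profit: π_B = (241 - Q)q_B - (50q_B + (3/2)q_B²). Setting ∂π_B/∂q_B = 0: 191 - 5q_B - (q_A) = 0.
Apex's profit: π_A = (241 - Q)q_A - (8q_A + q_A²). Setting ∂π_A/∂q_A = 0: 233 - 4q_A - (q_B) = 0.
Rearranging gives the reaction functions q_B = (191 - q_A)/5 and q_A = (233 - q_B)/4.
Solving the pair: q_B = 531/19, q_A = 974/19.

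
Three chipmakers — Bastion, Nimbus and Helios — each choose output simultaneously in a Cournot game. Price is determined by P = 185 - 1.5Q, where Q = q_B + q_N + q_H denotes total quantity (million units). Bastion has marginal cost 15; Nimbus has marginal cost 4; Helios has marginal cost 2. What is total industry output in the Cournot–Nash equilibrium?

89

Bastion's profit: π_B = (185 - 1.5Q)q_B - (15q_B). Setting ∂π_B/∂q_B = 0: 170 - 3q_B - (3/2)(q_N + q_H) = 0.
Nimbus's first-order condition: 181 - 3q_N - (3/2)(q_B + q_H) = 0.
Helios's profit: π_H = (185 - 1.5Q)q_H - (2q_H). Setting ∂π_H/∂q_H = 0: 183 - 3q_H - (3/2)(q_B + q_N) = 0.
Adding the 3 first-order conditions: 534 − 6Q = 0, so Q = 89.
Back-substituting: q_B = (170 − 267/2)/(3/2) = 73/3, q_N = (181 − 267/2)/(3/2) = 95/3, q_H = (183 − 267/2)/(3/2) = 33.
Total output Q = 73/3 + 95/3 + 33 = 89.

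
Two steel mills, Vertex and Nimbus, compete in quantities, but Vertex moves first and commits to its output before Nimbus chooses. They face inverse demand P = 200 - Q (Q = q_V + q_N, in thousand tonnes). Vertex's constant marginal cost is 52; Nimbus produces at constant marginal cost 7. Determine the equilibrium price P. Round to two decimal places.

Solve by backward induction. Given q_V, the follower Nimbus maximises π_N = (200 - q_V - q_N)q_N - 7q_N.
Follower FOC: 193 - q_V - 2q_N = 0, so q_N(q_V) = (193 - q_V)/2.
The leader anticipates this reaction. Substituting into P = 200 - Q gives P = 207/2 - (1/2)q_V, so π_V = (207/2 - (1/2)q_V)q_V - 52q_V.
Leader FOC: 103/2 - q_V = 0, so q_V = 103/2.
Then q_N = (193 - 103/2)/2 = 283/4.
Total output Q = 489/4, so price P = 200 - 489/4 = 311/4.

77.75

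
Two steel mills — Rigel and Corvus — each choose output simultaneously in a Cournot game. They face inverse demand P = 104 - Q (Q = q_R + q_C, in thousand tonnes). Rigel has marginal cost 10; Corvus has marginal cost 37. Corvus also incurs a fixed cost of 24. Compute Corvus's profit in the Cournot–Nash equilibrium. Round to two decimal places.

Rigel's profit: π_R = (104 - Q)q_R - (10q_R). Setting ∂π_R/∂q_R = 0: 94 - 2q_R - (q_C) = 0.
Corvus's first-order condition: 67 - 2q_C - (q_R) = 0.
Rearranging gives the reaction functions q_R = (94 - q_C)/2 and q_C = (67 - q_R)/2.
Solving the pair: q_R = 121/3, q_C = 40/3.
Price P = 104 - 161/3 = 151/3.
Corvus's profit: (151/3 - 37)·(40/3) - 24 = 1384/9.

153.78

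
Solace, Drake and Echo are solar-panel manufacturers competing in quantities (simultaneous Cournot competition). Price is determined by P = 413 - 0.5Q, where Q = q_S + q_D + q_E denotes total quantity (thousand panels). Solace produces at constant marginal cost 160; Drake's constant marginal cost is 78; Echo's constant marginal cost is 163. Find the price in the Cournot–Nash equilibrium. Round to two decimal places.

Solace's profit: π_S = (413 - 0.5Q)q_S - (160q_S). Setting ∂π_S/∂q_S = 0: 253 - q_S - (1/2)(q_D + q_E) = 0.
Drake's first-order condition: 335 - q_D - (1/2)(q_S + q_E) = 0.
Echo's profit: π_E = (413 - 0.5Q)q_E - (163q_E). Setting ∂π_E/∂q_E = 0: 250 - q_E - (1/2)(q_S + q_D) = 0.
Summing all 3 equations gives 838 − 2Q = 0, hence Q = 419.
Back-substituting: q_S = (253 − 419/2)/(1/2) = 87, q_D = (335 − 419/2)/(1/2) = 251, q_E = (250 − 419/2)/(1/2) = 81.
Total output Q = 419, so price P = 413 - (1/2)·419 = 407/2.

203.50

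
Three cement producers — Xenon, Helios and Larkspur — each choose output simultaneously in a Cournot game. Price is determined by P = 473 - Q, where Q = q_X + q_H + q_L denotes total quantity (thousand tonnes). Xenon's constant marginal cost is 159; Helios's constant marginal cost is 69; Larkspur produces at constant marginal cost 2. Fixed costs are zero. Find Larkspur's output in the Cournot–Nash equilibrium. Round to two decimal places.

173.75

Xenon's profit: π_X = (473 - Q)q_X - (159q_X). Setting ∂π_X/∂q_X = 0: 314 - 2q_X - (q_H + q_L) = 0.
Helios's profit: π_H = (473 - Q)q_H - (69q_H). Setting ∂π_H/∂q_H = 0: 404 - 2q_H - (q_X + q_L) = 0.
Larkspur's profit: π_L = (473 - Q)q_L - (2q_L). Setting ∂π_L/∂q_L = 0: 471 - 2q_L - (q_X + q_H) = 0.
Adding the 3 first-order conditions: 1189 − 4Q = 0, so Q = 1189/4.
Back-substituting: q_X = (314 − 1189/4) = 67/4, q_H = (404 − 1189/4) = 427/4, q_L = (471 − 1189/4) = 695/4.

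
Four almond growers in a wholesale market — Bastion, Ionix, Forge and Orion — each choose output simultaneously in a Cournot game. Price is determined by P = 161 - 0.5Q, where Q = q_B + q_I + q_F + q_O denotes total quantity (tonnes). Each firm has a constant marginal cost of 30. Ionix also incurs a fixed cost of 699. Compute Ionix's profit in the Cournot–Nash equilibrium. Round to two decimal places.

673.88

A representative firm's profit is π_i = q_i(161 - 0.5Q) - 30q_i.
First-order condition (treating rivals' output as given): 131 - q_i - (1/2)·Σ_{j≠i} q_j = 0.
With identical firms every q_j equals q_i, so Σ_{j≠i} q_j = 3q_i and 131 = (5/2)q_i, giving q_i = 262/5.
Price P = 161 - (1/2)·(1048/5) = 281/5.
Ionix's profit: (281/5 - 30)·(262/5) - 699 = 673.8800.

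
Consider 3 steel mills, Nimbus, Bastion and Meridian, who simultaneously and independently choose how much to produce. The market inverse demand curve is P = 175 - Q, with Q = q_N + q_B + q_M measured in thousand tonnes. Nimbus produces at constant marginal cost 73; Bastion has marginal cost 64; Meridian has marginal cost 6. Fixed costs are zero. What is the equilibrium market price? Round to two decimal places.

79.50

Nimbus's profit: π_N = (175 - Q)q_N - (73q_N). Setting ∂π_N/∂q_N = 0: 102 - 2q_N - (q_B + q_M) = 0.
Bastion's first-order condition: 111 - 2q_B - (q_N + q_M) = 0.
Meridian's first-order condition: 169 - 2q_M - (q_N + q_B) = 0.
Adding the 3 first-order conditions: 382 − 4Q = 0, so Q = 191/2.
Back-substituting: q_N = (102 − 191/2) = 13/2, q_B = (111 − 191/2) = 31/2, q_M = (169 − 191/2) = 147/2.
Total output Q = 191/2, so price P = 175 - 191/2 = 159/2.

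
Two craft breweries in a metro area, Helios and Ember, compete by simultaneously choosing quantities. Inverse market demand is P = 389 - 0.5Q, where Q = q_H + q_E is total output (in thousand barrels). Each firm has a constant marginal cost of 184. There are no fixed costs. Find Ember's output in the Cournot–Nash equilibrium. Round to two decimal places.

Each firm earns π_i = (389 - 0.5Q)q_i - 184q_i.
First-order condition (treating rivals' output as given): 205 - q_i - (1/2)q_j = 0.
With identical firms every q_j equals q_i, so q_j = q_i and 205 = (3/2)q_i, giving q_i = 410/3.

136.67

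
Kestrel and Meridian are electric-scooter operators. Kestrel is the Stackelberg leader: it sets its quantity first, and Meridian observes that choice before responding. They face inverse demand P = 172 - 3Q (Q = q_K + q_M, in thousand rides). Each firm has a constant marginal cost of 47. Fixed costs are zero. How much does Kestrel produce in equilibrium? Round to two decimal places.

Solve by backward induction. Given q_K, the follower Meridian maximises π_M = (172 - 3q_K - 3q_M)q_M - 47q_M.
Setting the follower's marginal profit to zero, 125 - 3q_K - 6q_M = 0, i.e. q_M = (125 - 3q_K)/6.
The leader anticipates this reaction. Substituting into P = 172 - 3Q gives P = 219/2 - (3/2)q_K, so π_K = (219/2 - (3/2)q_K)q_K - 47q_K.
The leader's first-order condition 125/2 - 3q_K = 0 yields q_K = 125/6.
Then q_M = (125 - 3·(125/6))/6 = 125/12.

20.83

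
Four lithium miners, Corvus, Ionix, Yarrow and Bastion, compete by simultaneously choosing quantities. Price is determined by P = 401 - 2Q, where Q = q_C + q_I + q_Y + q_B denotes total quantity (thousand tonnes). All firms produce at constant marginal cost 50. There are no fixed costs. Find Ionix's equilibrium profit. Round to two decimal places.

2464.02

Each firm earns π_i = (401 - 2Q)q_i - 50q_i.
First-order condition (treating rivals' output as given): 351 - 4q_i - 2·Σ_{j≠i} q_j = 0.
By symmetry each firm produces the same amount; substituting Σ_{j≠i} q_j = 3q_i yields q_i = 351/10.
Price P = 401 - 2·(702/5) = 601/5.
Ionix's profit: (601/5 - 50)·(351/10) = 2464.0200.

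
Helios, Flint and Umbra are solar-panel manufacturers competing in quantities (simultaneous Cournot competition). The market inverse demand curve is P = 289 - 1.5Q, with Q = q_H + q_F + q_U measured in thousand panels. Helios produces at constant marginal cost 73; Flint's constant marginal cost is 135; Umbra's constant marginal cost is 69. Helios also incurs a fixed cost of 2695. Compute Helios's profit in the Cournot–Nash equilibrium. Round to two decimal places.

433.17

Helios's profit: π_H = (289 - 1.5Q)q_H - (73q_H). Setting ∂π_H/∂q_H = 0: 216 - 3q_H - (3/2)(q_F + q_U) = 0.
Flint's first-order condition: 154 - 3q_F - (3/2)(q_H + q_U) = 0.
Umbra's first-order condition: 220 - 3q_U - (3/2)(q_H + q_F) = 0.
Summing all 3 equations gives 590 − 6Q = 0, hence Q = 295/3.
Back-substituting: q_H = (216 − 295/2)/(3/2) = 137/3, q_F = (154 − 295/2)/(3/2) = 13/3, q_U = (220 − 295/2)/(3/2) = 145/3.
Price P = 289 - (3/2)·(295/3) = 283/2.
Helios's profit: (283/2 - 73)·(137/3) - 2695 = 433.1667.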